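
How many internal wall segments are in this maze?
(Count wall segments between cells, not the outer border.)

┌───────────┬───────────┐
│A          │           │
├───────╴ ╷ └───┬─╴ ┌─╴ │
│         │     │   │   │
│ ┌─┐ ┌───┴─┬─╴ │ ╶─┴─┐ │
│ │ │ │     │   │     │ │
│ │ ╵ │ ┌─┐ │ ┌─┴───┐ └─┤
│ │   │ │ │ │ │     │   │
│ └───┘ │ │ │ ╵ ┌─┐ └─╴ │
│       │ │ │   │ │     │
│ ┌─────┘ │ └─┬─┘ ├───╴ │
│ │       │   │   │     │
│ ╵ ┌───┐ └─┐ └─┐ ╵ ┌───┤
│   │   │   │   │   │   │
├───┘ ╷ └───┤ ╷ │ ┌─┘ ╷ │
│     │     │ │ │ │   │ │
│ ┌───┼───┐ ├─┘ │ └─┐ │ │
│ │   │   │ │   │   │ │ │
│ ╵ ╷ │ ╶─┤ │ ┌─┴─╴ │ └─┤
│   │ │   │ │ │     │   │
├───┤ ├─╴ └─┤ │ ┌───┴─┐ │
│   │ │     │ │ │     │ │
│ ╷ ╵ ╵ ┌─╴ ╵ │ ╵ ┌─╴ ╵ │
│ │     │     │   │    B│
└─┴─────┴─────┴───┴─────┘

Counting internal wall segments:
Total internal walls: 121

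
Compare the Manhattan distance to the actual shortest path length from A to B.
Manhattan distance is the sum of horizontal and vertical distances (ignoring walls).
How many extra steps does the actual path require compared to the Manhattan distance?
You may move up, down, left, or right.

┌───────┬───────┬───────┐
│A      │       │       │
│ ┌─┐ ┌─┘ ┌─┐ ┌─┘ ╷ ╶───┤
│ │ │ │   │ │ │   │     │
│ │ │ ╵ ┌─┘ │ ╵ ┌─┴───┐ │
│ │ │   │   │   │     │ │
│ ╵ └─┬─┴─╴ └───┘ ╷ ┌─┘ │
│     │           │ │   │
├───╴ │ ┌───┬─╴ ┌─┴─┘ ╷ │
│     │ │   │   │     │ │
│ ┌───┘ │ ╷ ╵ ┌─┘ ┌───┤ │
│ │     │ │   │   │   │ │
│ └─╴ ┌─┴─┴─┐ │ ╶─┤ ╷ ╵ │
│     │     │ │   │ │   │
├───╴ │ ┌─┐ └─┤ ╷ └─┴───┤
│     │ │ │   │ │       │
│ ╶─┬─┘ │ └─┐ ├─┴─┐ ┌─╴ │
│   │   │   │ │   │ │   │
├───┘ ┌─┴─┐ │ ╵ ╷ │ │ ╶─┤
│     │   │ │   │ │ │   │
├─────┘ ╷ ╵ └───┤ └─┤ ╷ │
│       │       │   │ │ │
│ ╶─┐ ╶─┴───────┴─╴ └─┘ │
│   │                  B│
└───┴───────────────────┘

Manhattan distance: |11 - 0| + |11 - 0| = 22
Actual path length: 40
Extra steps: 40 - 22 = 18

Solution:

┌───────┬───────┬───────┐
│A → ↓  │↱ → ↓  │↱ ↓    │
│ ┌─┐ ┌─┘ ┌─┐ ┌─┘ ╷ ╶───┤
│ │ │↓│↱ ↑│ │↓│↱ ↑│↳ → ↓│
│ │ │ ╵ ┌─┘ │ ╵ ┌─┴───┐ │
│ │ │↳ ↑│   │↳ ↑│     │↓│
│ ╵ └─┬─┴─╴ └───┘ ╷ ┌─┘ │
│     │           │ │↓ ↲│
├───╴ │ ┌───┬─╴ ┌─┴─┘ ╷ │
│     │ │   │   │↓ ← ↲│ │
│ ┌───┘ │ ╷ ╵ ┌─┘ ┌───┤ │
│ │     │ │   │↓ ↲│   │ │
│ └─╴ ┌─┴─┴─┐ │ ╶─┤ ╷ ╵ │
│     │     │ │↳ ↓│ │   │
├───╴ │ ┌─┐ └─┤ ╷ └─┴───┤
│     │ │ │   │ │↳ → → ↓│
│ ╶─┬─┘ │ └─┐ ├─┴─┐ ┌─╴ │
│   │   │   │ │   │ │↓ ↲│
├───┘ ┌─┴─┐ │ ╵ ╷ │ │ ╶─┤
│     │   │ │   │ │ │↳ ↓│
├─────┘ ╷ ╵ └───┤ └─┤ ╷ │
│       │       │   │ │↓│
│ ╶─┐ ╶─┴───────┴─╴ └─┘ │
│   │                  B│
└───┴───────────────────┘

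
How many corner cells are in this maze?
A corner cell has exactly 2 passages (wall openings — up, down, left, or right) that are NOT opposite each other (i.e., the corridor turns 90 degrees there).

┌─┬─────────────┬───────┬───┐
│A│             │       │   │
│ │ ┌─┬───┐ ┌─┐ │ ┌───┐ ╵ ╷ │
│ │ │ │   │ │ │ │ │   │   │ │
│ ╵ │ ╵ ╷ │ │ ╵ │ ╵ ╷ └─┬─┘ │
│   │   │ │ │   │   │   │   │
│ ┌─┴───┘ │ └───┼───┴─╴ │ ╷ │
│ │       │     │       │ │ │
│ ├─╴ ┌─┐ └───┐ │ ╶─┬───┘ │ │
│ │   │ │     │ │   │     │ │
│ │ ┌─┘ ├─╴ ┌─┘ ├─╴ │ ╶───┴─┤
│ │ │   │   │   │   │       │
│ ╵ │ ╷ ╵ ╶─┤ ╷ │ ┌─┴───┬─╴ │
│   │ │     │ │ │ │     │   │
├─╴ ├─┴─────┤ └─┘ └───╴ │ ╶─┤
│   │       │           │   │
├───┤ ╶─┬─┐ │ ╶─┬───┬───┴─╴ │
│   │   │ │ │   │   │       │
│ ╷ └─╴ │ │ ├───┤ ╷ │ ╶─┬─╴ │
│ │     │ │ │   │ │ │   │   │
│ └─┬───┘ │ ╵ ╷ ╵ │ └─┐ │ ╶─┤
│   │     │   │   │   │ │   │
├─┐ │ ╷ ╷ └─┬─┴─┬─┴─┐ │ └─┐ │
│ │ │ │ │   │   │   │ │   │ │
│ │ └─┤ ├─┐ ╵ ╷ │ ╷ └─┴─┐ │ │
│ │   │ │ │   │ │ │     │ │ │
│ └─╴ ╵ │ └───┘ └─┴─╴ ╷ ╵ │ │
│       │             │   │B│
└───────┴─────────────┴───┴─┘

Counting corner cells (2 non-opposite passages):
Total corners: 99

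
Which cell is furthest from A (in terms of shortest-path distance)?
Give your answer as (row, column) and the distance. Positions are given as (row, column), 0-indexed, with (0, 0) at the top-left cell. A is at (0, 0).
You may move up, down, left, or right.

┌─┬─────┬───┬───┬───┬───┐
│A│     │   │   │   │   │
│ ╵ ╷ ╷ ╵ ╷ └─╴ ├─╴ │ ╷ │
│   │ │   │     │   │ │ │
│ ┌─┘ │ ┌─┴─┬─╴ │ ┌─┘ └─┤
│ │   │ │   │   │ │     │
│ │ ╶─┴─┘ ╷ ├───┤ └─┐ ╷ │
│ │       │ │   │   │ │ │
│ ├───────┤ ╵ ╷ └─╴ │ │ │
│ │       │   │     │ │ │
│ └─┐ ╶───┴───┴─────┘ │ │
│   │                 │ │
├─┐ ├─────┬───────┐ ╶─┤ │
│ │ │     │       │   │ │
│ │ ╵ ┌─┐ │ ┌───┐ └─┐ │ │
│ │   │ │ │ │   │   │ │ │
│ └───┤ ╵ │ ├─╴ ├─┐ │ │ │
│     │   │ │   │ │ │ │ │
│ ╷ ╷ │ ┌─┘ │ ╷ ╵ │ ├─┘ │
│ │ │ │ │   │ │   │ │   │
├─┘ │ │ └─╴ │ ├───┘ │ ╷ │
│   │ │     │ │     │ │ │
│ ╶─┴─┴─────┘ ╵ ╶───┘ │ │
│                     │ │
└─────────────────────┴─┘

Computing BFS distances from A to all cells:
Furthest cell: (4, 4)
Distance: 62 steps

Path from A to the furthest cell:

┌─┬─────┬───┬───┬───┬───┐
│A│     │   │   │   │   │
│ ╵ ╷ ╷ ╵ ╷ └─╴ ├─╴ │ ╷ │
│↓  │ │   │     │   │ │ │
│ ┌─┘ │ ┌─┴─┬─╴ │ ┌─┘ └─┤
│↓│   │ │   │   │ │  ↓ ↰│
│ │ ╶─┴─┘ ╷ ├───┤ └─┐ ╷ │
│↓│       │ │   │   │↓│↑│
│ ├───────┤ ╵ ╷ └─╴ │ │ │
│↓│  ↱ → B│   │     │↓│↑│
│ └─┐ ╶───┴───┴─────┘ │ │
│↳ ↓│↑ ← ← ← ← ← ← ← ↲│↑│
├─┐ ├─────┬───────┐ ╶─┤ │
│ │↓│↱ → ↓│↱ → → ↓│   │↑│
│ │ ╵ ┌─┐ │ ┌───┐ └─┐ │ │
│ │↳ ↑│ │↓│↑│   │↳ ↓│ │↑│
│ └───┤ ╵ │ ├─╴ ├─┐ │ │ │
│     │↓ ↲│↑│   │ │↓│ │↑│
│ ╷ ╷ │ ┌─┘ │ ╷ ╵ │ ├─┘ │
│ │ │ │↓│  ↑│ │   │↓│↱ ↑│
├─┘ │ │ └─╴ │ ├───┘ │ ╷ │
│   │ │↳ → ↑│ │↓ ← ↲│↑│ │
│ ╶─┴─┴─────┘ ╵ ╶───┘ │ │
│              ↳ → → ↑│ │
└─────────────────────┴─┘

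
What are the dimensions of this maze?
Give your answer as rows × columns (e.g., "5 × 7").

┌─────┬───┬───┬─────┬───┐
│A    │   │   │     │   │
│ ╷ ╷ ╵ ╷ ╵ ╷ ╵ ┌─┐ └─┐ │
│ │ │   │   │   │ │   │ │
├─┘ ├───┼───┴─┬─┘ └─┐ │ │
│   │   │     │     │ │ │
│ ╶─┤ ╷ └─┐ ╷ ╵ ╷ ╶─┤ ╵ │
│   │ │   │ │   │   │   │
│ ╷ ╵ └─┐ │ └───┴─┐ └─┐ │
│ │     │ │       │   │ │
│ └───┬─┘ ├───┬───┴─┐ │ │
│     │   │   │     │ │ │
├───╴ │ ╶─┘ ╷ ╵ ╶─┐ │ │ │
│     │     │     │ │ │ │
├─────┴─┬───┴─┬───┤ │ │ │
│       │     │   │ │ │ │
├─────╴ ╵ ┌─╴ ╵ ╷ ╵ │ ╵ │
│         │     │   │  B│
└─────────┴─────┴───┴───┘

Counting the maze dimensions:
Rows (vertical): 9
Columns (horizontal): 12
Dimensions: 9 × 12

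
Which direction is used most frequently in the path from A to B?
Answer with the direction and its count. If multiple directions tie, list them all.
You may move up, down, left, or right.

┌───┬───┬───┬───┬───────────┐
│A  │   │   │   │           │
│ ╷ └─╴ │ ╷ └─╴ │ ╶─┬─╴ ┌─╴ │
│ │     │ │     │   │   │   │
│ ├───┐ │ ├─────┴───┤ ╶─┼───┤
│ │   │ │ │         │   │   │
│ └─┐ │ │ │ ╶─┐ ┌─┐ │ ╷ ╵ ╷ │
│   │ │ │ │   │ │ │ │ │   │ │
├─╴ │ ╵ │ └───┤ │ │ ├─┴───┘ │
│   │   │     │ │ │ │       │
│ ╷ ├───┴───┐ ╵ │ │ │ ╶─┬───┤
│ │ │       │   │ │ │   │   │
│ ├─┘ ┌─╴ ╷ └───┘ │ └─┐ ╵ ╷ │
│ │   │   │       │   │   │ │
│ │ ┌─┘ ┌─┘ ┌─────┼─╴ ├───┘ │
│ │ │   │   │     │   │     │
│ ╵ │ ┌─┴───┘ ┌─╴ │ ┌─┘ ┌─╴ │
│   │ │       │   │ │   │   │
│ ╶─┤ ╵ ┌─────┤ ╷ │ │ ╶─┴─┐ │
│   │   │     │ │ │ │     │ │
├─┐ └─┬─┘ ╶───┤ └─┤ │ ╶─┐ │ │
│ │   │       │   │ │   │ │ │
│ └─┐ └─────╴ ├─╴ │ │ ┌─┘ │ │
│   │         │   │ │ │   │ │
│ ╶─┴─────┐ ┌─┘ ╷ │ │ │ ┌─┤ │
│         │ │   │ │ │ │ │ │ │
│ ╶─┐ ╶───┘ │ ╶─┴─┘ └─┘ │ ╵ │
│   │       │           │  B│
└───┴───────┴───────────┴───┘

Directions: down, down, down, right, down, left, down, down, down, down, right, up, up, right, up, right, right, down, left, down, left, down, down, right, up, right, right, right, up, right, right, down, left, down, down, right, down, left, down, left, down, right, right, right, right, right, up, up, right, up, up, left, left, up, right, up, right, right, down, down, down, down, down, down
Counts: {'down': 24, 'right': 21, 'left': 8, 'up': 11}
Most common: down (24 times)

Solution:

┌───┬───┬───┬───┬───────────┐
│A  │   │   │   │           │
│ ╷ └─╴ │ ╷ └─╴ │ ╶─┬─╴ ┌─╴ │
│↓│     │ │     │   │   │   │
│ ├───┐ │ ├─────┴───┤ ╶─┼───┤
│↓│   │ │ │         │   │   │
│ └─┐ │ │ │ ╶─┐ ┌─┐ │ ╷ ╵ ╷ │
│↳ ↓│ │ │ │   │ │ │ │ │   │ │
├─╴ │ ╵ │ └───┤ │ │ ├─┴───┘ │
│↓ ↲│   │     │ │ │ │       │
│ ╷ ├───┴───┐ ╵ │ │ │ ╶─┬───┤
│↓│ │↱ → ↓  │   │ │ │   │   │
│ ├─┘ ┌─╴ ╷ └───┘ │ └─┐ ╵ ╷ │
│↓│↱ ↑│↓ ↲│       │   │   │ │
│ │ ┌─┘ ┌─┘ ┌─────┼─╴ ├───┘ │
│↓│↑│↓ ↲│   │↱ → ↓│   │↱ → ↓│
│ ╵ │ ┌─┴───┘ ┌─╴ │ ┌─┘ ┌─╴ │
│↳ ↑│↓│↱ → → ↑│↓ ↲│ │↱ ↑│  ↓│
│ ╶─┤ ╵ ┌─────┤ ╷ │ │ ╶─┴─┐ │
│   │↳ ↑│     │↓│ │ │↑ ← ↰│↓│
├─┐ └─┬─┘ ╶───┤ └─┤ │ ╶─┐ │ │
│ │   │       │↳ ↓│ │   │↑│↓│
│ └─┐ └─────╴ ├─╴ │ │ ┌─┘ │ │
│   │         │↓ ↲│ │ │↱ ↑│↓│
│ ╶─┴─────┐ ┌─┘ ╷ │ │ │ ┌─┤ │
│         │ │↓ ↲│ │ │ │↑│ │↓│
│ ╶─┐ ╶───┘ │ ╶─┴─┘ └─┘ │ ╵ │
│   │       │↳ → → → → ↑│  B│
└───┴───────┴───────────┴───┘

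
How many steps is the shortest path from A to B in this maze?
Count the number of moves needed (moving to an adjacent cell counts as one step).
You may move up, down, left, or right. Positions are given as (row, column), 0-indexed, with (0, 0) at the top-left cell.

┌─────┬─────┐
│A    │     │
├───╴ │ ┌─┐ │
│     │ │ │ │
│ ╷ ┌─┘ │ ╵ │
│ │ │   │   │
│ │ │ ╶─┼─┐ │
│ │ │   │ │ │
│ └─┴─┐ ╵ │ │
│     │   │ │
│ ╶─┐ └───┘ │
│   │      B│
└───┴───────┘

Using BFS to find shortest path:
Start: (0, 0), End: (5, 5)
Path found:
(0,0) → (0,1) → (0,2) → (1,2) → (1,1) → (1,0) → (2,0) → (3,0) → (4,0) → (4,1) → (4,2) → (5,2) → (5,3) → (5,4) → (5,5)
Number of steps: 14

Solution:

┌─────┬─────┐
│A → ↓│     │
├───╴ │ ┌─┐ │
│↓ ← ↲│ │ │ │
│ ╷ ┌─┘ │ ╵ │
│↓│ │   │   │
│ │ │ ╶─┼─┐ │
│↓│ │   │ │ │
│ └─┴─┐ ╵ │ │
│↳ → ↓│   │ │
│ ╶─┐ └───┘ │
│   │↳ → → B│
└───┴───────┘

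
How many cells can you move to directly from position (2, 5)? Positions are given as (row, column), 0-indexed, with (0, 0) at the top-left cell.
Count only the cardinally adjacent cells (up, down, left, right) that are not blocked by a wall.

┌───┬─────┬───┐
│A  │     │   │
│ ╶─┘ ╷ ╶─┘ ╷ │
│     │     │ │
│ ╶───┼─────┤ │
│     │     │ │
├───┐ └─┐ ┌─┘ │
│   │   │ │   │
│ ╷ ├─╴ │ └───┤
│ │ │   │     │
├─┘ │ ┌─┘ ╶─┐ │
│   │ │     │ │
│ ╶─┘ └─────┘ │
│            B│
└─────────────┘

Checking passable neighbors of (2, 5):
Neighbors: (2, 4)
Count: 1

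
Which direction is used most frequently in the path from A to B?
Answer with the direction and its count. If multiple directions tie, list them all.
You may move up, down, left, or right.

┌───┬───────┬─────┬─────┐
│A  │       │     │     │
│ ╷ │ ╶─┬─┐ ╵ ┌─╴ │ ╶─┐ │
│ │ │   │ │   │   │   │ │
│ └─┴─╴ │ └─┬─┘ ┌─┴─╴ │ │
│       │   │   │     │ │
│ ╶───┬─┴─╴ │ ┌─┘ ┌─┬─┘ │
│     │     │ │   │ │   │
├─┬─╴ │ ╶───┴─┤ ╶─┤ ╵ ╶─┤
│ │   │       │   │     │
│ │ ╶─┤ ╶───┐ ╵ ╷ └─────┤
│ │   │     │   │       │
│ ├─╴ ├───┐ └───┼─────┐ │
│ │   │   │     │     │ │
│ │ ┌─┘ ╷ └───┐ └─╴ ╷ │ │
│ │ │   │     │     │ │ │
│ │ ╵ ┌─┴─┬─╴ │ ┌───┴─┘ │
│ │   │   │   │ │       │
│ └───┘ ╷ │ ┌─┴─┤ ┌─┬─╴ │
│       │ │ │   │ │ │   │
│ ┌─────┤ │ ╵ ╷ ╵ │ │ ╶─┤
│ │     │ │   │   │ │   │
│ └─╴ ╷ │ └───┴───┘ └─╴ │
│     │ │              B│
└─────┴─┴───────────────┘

Directions: down, down, down, right, right, down, left, down, right, down, left, down, down, right, up, right, up, right, down, right, right, down, left, down, down, right, up, right, down, right, up, up, right, right, right, down, left, down, right, down
Counts: {'down': 16, 'right': 15, 'left': 4, 'up': 5}
Most common: down (16 times)

Solution:

┌───┬───────┬─────┬─────┐
│A  │       │     │     │
│ ╷ │ ╶─┬─┐ ╵ ┌─╴ │ ╶─┐ │
│↓│ │   │ │   │   │   │ │
│ └─┴─╴ │ └─┬─┘ ┌─┴─╴ │ │
│↓      │   │   │     │ │
│ ╶───┬─┴─╴ │ ┌─┘ ┌─┬─┘ │
│↳ → ↓│     │ │   │ │   │
├─┬─╴ │ ╶───┴─┤ ╶─┤ ╵ ╶─┤
│ │↓ ↲│       │   │     │
│ │ ╶─┤ ╶───┐ ╵ ╷ └─────┤
│ │↳ ↓│     │   │       │
│ ├─╴ ├───┐ └───┼─────┐ │
│ │↓ ↲│↱ ↓│     │     │ │
│ │ ┌─┘ ╷ └───┐ └─╴ ╷ │ │
│ │↓│↱ ↑│↳ → ↓│     │ │ │
│ │ ╵ ┌─┴─┬─╴ │ ┌───┴─┘ │
│ │↳ ↑│   │↓ ↲│ │↱ → → ↓│
│ └───┘ ╷ │ ┌─┴─┤ ┌─┬─╴ │
│       │ │↓│↱ ↓│↑│ │↓ ↲│
│ ┌─────┤ │ ╵ ╷ ╵ │ │ ╶─┤
│ │     │ │↳ ↑│↳ ↑│ │↳ ↓│
│ └─╴ ╷ │ └───┴───┘ └─╴ │
│     │ │              B│
└─────┴─┴───────────────┘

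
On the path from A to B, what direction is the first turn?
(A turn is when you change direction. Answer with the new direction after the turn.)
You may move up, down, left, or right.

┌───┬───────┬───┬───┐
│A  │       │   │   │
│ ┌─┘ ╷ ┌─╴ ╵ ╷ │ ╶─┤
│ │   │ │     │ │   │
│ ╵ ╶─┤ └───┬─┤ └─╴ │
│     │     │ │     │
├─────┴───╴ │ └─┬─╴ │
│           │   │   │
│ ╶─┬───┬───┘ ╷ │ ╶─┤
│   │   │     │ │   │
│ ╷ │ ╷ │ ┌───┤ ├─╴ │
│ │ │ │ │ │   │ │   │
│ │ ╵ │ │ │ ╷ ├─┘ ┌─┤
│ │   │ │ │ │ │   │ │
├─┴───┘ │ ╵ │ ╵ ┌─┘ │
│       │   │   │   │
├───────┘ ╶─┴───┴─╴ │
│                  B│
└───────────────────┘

Directions: down, down, right, up, right, up, right, right, right, down, right, up, right, down, down, right, right, down, left, down, right, down, left, down, left, down, left, up, up, left, down, down, left, down, right, right, right, right, right
First turn direction: right

Solution:

┌───┬───────┬───┬───┐
│A  │↱ → → ↓│↱ ↓│   │
│ ┌─┘ ╷ ┌─╴ ╵ ╷ │ ╶─┤
│↓│↱ ↑│ │  ↳ ↑│↓│   │
│ ╵ ╶─┤ └───┬─┤ └─╴ │
│↳ ↑  │     │ │↳ → ↓│
├─────┴───╴ │ └─┬─╴ │
│           │   │↓ ↲│
│ ╶─┬───┬───┘ ╷ │ ╶─┤
│   │   │     │ │↳ ↓│
│ ╷ │ ╷ │ ┌───┤ ├─╴ │
│ │ │ │ │ │↓ ↰│ │↓ ↲│
│ │ ╵ │ │ │ ╷ ├─┘ ┌─┤
│ │   │ │ │↓│↑│↓ ↲│ │
├─┴───┘ │ ╵ │ ╵ ┌─┘ │
│       │↓ ↲│↑ ↲│   │
├───────┘ ╶─┴───┴─╴ │
│        ↳ → → → → B│
└───────────────────┘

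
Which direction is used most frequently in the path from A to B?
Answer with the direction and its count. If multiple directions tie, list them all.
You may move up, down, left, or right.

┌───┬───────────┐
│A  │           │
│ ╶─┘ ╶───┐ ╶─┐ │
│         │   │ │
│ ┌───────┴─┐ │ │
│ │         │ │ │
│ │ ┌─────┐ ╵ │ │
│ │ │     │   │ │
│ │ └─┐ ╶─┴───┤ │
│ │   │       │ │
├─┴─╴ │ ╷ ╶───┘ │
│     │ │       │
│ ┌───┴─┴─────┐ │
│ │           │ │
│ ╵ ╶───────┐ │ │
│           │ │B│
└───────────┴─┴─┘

Directions: down, right, right, up, right, right, right, right, right, down, down, down, down, down, down, down
Counts: {'down': 8, 'right': 7, 'up': 1}
Most common: down (8 times)

Solution:

┌───┬───────────┐
│A  │↱ → → → → ↓│
│ ╶─┘ ╶───┐ ╶─┐ │
│↳ → ↑    │   │↓│
│ ┌───────┴─┐ │ │
│ │         │ │↓│
│ │ ┌─────┐ ╵ │ │
│ │ │     │   │↓│
│ │ └─┐ ╶─┴───┤ │
│ │   │       │↓│
├─┴─╴ │ ╷ ╶───┘ │
│     │ │      ↓│
│ ┌───┴─┴─────┐ │
│ │           │↓│
│ ╵ ╶───────┐ │ │
│           │ │B│
└───────────┴─┴─┘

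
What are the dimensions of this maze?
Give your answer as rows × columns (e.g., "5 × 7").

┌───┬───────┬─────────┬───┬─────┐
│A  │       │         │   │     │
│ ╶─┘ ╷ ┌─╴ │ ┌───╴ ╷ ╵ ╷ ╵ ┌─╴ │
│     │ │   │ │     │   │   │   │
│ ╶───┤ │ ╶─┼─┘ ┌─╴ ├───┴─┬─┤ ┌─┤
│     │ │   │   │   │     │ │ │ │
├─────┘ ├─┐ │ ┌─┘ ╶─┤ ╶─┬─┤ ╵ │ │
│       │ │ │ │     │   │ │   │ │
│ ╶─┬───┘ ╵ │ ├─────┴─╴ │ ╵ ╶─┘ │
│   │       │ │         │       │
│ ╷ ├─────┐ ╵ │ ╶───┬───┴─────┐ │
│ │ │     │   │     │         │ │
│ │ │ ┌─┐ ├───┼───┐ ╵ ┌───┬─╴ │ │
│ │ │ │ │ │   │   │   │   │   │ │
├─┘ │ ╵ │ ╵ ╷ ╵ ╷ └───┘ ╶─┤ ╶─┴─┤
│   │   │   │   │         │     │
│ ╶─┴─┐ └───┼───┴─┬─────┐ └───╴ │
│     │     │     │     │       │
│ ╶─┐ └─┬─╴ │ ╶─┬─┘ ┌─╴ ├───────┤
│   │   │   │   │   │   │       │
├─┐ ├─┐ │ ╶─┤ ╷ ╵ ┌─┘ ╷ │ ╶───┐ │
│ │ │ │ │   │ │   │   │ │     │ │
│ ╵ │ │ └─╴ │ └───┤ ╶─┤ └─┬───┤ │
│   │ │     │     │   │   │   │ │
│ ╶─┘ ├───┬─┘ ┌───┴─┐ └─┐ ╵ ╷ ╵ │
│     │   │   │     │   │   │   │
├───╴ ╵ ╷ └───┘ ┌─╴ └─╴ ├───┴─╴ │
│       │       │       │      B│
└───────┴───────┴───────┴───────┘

Counting the maze dimensions:
Rows (vertical): 14
Columns (horizontal): 16
Dimensions: 14 × 16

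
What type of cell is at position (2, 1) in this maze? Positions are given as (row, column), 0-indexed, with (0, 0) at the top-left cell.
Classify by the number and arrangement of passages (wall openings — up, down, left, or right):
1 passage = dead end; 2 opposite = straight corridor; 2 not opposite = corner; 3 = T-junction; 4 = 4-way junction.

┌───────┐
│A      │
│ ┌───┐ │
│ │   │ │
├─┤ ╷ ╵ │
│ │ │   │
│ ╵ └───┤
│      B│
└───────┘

Checking cell at (2, 1):
Number of passages: 2
Cell type: straight corridor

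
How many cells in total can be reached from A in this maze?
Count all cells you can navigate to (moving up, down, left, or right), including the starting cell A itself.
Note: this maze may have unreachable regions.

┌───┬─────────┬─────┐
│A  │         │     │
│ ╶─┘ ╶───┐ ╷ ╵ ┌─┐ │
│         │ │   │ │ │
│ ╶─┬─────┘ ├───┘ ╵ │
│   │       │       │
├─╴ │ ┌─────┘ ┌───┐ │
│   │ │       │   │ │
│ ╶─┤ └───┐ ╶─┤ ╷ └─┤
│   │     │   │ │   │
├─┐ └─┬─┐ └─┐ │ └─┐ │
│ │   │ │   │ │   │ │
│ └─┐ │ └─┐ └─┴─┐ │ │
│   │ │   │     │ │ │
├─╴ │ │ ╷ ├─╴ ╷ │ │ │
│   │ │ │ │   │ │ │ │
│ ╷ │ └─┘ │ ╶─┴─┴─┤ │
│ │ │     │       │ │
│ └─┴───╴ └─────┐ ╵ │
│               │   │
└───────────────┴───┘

Using BFS/flood-fill to find all reachable cells from A:
Maze size: 10 × 10 = 100 total cells
All cells are reachable — the maze is fully connected.
Reachable cells: 100

Reachable region (· marks reachable cells):

┌───┬─────────┬─────┐
│A ·│· · · · ·│· · ·│
│ ╶─┘ ╶───┐ ╷ ╵ ┌─┐ │
│· · · · ·│·│· ·│·│·│
│ ╶─┬─────┘ ├───┘ ╵ │
│· ·│· · · ·│· · · ·│
├─╴ │ ┌─────┘ ┌───┐ │
│· ·│·│· · · ·│· ·│·│
│ ╶─┤ └───┐ ╶─┤ ╷ └─┤
│· ·│· · ·│· ·│·│· ·│
├─┐ └─┬─┐ └─┐ │ └─┐ │
│·│· ·│·│· ·│·│· ·│·│
│ └─┐ │ └─┐ └─┴─┐ │ │
│· ·│·│· ·│· · ·│·│·│
├─╴ │ │ ╷ ├─╴ ╷ │ │ │
│· ·│·│·│·│· ·│·│·│·│
│ ╷ │ └─┘ │ ╶─┴─┴─┤ │
│·│·│· · ·│· · · ·│·│
│ └─┴───╴ └─────┐ ╵ │
│· · · · · · · ·│· ·│
└───────────────┴───┘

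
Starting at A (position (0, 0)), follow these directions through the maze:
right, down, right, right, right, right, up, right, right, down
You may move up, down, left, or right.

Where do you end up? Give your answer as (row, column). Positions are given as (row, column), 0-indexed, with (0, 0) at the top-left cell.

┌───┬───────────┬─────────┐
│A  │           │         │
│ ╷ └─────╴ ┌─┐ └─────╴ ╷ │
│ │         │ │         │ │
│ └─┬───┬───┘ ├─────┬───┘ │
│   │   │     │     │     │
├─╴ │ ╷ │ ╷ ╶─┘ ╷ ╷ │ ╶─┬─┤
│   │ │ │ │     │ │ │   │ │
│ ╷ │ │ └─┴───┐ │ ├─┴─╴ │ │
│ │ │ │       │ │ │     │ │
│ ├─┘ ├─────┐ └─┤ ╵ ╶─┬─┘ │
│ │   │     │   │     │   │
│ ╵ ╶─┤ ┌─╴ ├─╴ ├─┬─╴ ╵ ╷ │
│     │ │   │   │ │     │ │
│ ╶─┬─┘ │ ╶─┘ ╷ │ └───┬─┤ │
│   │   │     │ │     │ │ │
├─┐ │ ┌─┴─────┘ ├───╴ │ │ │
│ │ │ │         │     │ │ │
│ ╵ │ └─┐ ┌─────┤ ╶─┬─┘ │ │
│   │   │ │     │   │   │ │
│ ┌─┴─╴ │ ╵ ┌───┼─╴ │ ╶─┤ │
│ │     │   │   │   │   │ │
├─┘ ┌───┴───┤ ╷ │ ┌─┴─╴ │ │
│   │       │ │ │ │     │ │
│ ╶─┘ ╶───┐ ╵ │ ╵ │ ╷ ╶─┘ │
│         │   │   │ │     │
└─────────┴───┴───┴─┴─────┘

Following directions step by step:
Start: (0, 0)
  right: (0, 0) → (0, 1)
  down: (0, 1) → (1, 1)
  right: (1, 1) → (1, 2)
  right: (1, 2) → (1, 3)
  right: (1, 3) → (1, 4)
  right: (1, 4) → (1, 5)
  up: (1, 5) → (0, 5)
  right: (0, 5) → (0, 6)
  right: (0, 6) → (0, 7)
  down: (0, 7) → (1, 7)
Final position: (1, 7)

Path taken:

┌───┬───────────┬─────────┐
│A ↓│      ↱ → ↓│         │
│ ╷ └─────╴ ┌─┐ └─────╴ ╷ │
│ │↳ → → → ↑│ │B        │ │
│ └─┬───┬───┘ ├─────┬───┘ │
│   │   │     │     │     │
├─╴ │ ╷ │ ╷ ╶─┘ ╷ ╷ │ ╶─┬─┤
│   │ │ │ │     │ │ │   │ │
│ ╷ │ │ └─┴───┐ │ ├─┴─╴ │ │
│ │ │ │       │ │ │     │ │
│ ├─┘ ├─────┐ └─┤ ╵ ╶─┬─┘ │
│ │   │     │   │     │   │
│ ╵ ╶─┤ ┌─╴ ├─╴ ├─┬─╴ ╵ ╷ │
│     │ │   │   │ │     │ │
│ ╶─┬─┘ │ ╶─┘ ╷ │ └───┬─┤ │
│   │   │     │ │     │ │ │
├─┐ │ ┌─┴─────┘ ├───╴ │ │ │
│ │ │ │         │     │ │ │
│ ╵ │ └─┐ ┌─────┤ ╶─┬─┘ │ │
│   │   │ │     │   │   │ │
│ ┌─┴─╴ │ ╵ ┌───┼─╴ │ ╶─┤ │
│ │     │   │   │   │   │ │
├─┘ ┌───┴───┤ ╷ │ ┌─┴─╴ │ │
│   │       │ │ │ │     │ │
│ ╶─┘ ╶───┐ ╵ │ ╵ │ ╷ ╶─┘ │
│         │   │   │ │     │
└─────────┴───┴───┴─┴─────┘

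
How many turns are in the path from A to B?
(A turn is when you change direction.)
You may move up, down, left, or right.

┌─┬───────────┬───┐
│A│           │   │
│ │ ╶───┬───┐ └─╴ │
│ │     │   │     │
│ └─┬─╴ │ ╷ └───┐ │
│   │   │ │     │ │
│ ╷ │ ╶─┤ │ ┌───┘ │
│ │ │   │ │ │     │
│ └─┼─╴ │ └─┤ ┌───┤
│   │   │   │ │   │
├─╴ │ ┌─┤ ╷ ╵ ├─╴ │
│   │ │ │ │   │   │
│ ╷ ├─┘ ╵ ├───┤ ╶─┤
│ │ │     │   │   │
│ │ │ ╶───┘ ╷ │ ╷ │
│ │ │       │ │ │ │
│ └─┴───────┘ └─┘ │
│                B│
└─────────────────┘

Directions: down, down, down, down, right, down, left, down, down, down, right, right, right, right, right, right, right, right
Number of turns: 5

Solution:

┌─┬───────────┬───┐
│A│           │   │
│ │ ╶───┬───┐ └─╴ │
│↓│     │   │     │
│ └─┬─╴ │ ╷ └───┐ │
│↓  │   │ │     │ │
│ ╷ │ ╶─┤ │ ┌───┘ │
│↓│ │   │ │ │     │
│ └─┼─╴ │ └─┤ ┌───┤
│↳ ↓│   │   │ │   │
├─╴ │ ┌─┤ ╷ ╵ ├─╴ │
│↓ ↲│ │ │ │   │   │
│ ╷ ├─┘ ╵ ├───┤ ╶─┤
│↓│ │     │   │   │
│ │ │ ╶───┘ ╷ │ ╷ │
│↓│ │       │ │ │ │
│ └─┴───────┘ └─┘ │
│↳ → → → → → → → B│
└─────────────────┘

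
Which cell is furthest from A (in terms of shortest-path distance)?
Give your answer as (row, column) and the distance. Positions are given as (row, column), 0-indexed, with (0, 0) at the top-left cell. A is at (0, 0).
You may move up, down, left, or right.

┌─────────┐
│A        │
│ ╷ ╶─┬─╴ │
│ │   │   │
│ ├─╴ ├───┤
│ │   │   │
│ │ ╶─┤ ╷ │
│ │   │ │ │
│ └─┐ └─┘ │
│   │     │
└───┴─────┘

Computing BFS distances from A to all cells:
Furthest cell: (3, 3)
Distance: 14 steps

Path from A to the furthest cell:

┌─────────┐
│A ↓      │
│ ╷ ╶─┬─╴ │
│ │↳ ↓│   │
│ ├─╴ ├───┤
│ │↓ ↲│↓ ↰│
│ │ ╶─┤ ╷ │
│ │↳ ↓│B│↑│
│ └─┐ └─┘ │
│   │↳ → ↑│
└───┴─────┘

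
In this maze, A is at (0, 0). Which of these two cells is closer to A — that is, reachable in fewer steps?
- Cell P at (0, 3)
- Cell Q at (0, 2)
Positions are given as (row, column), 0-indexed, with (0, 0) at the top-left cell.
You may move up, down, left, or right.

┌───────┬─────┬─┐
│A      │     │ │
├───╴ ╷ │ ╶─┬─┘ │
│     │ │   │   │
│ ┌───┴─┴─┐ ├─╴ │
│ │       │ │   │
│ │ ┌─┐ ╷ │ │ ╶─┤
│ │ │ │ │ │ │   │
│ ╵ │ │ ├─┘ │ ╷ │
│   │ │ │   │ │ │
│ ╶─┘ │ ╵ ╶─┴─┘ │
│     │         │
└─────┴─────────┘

Shortest path A → P at (0, 3): 3 steps
Shortest path A → Q at (0, 2): 2 steps

Q is closer (2 steps vs 3 steps).

Path to P:

┌───────┬─────┬─┐
│A → → P│     │ │
├───╴ ╷ │ ╶─┬─┘ │
│     │ │   │   │
│ ┌───┴─┴─┐ ├─╴ │
│ │       │ │   │
│ │ ┌─┐ ╷ │ │ ╶─┤
│ │ │ │ │ │ │   │
│ ╵ │ │ ├─┘ │ ╷ │
│   │ │ │   │ │ │
│ ╶─┘ │ ╵ ╶─┴─┘ │
│     │         │
└─────┴─────────┘

Path to Q:

┌───────┬─────┬─┐
│A → Q  │     │ │
├───╴ ╷ │ ╶─┬─┘ │
│     │ │   │   │
│ ┌───┴─┴─┐ ├─╴ │
│ │       │ │   │
│ │ ┌─┐ ╷ │ │ ╶─┤
│ │ │ │ │ │ │   │
│ ╵ │ │ ├─┘ │ ╷ │
│   │ │ │   │ │ │
│ ╶─┘ │ ╵ ╶─┴─┘ │
│     │         │
└─────┴─────────┘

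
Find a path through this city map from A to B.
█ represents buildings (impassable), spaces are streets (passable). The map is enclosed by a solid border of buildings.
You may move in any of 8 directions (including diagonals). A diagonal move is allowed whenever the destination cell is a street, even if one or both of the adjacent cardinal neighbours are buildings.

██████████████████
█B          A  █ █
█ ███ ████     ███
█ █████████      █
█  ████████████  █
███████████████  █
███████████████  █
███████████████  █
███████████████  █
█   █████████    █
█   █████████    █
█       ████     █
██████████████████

Finding the shortest path from A to B:
Movement: 8-directional
Path length: 11 steps
Directions: left → left → left → left → left → left → left → left → left → left → left

Solution:

██████████████████
█B←←←←←←←←←←A  █ █
█ ███ ████     ███
█ █████████      █
█  ████████████  █
███████████████  █
███████████████  █
███████████████  █
███████████████  █
█   █████████    █
█   █████████    █
█       ████     █
██████████████████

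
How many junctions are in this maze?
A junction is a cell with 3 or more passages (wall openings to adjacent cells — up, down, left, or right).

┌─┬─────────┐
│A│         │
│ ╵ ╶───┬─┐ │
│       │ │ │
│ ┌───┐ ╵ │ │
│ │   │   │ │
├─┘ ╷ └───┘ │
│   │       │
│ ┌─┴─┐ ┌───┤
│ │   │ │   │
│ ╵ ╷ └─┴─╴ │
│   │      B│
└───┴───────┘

Checking each cell for number of passages:

Junctions found (3+ passages):
  (1, 0): 3 passages
  (1, 1): 3 passages
  (3, 3): 3 passages
Total junctions: 3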